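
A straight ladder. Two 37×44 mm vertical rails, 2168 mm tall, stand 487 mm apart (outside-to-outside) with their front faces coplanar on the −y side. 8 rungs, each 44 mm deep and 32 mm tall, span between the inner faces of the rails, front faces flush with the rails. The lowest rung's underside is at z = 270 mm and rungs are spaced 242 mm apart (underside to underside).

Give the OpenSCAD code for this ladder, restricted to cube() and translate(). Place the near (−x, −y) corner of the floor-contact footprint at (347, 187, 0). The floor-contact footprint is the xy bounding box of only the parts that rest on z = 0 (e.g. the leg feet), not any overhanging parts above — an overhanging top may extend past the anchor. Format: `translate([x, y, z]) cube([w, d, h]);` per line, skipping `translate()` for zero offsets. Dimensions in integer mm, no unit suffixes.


translate([347, 187, 0]) cube([37, 44, 2168]);
translate([797, 187, 0]) cube([37, 44, 2168]);
translate([384, 187, 270]) cube([413, 44, 32]);
translate([384, 187, 512]) cube([413, 44, 32]);
translate([384, 187, 754]) cube([413, 44, 32]);
translate([384, 187, 996]) cube([413, 44, 32]);
translate([384, 187, 1238]) cube([413, 44, 32]);
translate([384, 187, 1480]) cube([413, 44, 32]);
translate([384, 187, 1722]) cube([413, 44, 32]);
translate([384, 187, 1964]) cube([413, 44, 32]);


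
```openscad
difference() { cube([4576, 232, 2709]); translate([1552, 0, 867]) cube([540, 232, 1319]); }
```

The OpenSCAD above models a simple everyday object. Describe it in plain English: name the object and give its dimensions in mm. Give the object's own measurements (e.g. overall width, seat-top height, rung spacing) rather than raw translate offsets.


A wall 4576 mm long (x), 232 mm thick (y), 2709 mm tall, with a rectangular window opening cut through it. The opening is 540 mm wide and 1319 mm tall; its sill is at z = 867 mm and its near (−x) edge is 1552 mm from the wall's −x end. The opening passes through the full wall thickness.


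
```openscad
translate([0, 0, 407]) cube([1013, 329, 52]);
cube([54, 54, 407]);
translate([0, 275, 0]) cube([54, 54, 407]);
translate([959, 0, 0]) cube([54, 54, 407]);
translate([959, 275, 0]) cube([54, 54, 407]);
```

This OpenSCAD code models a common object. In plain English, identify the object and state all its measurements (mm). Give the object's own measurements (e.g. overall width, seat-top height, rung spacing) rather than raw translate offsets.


A long wooden bench with a 1013 mm (x) × 329 mm (y) seat, 52 mm thick, its top surface 459 mm above the floor. Four 54 mm square legs at the seat corners, flush with the edges, run from z = 0 to the seat underside.


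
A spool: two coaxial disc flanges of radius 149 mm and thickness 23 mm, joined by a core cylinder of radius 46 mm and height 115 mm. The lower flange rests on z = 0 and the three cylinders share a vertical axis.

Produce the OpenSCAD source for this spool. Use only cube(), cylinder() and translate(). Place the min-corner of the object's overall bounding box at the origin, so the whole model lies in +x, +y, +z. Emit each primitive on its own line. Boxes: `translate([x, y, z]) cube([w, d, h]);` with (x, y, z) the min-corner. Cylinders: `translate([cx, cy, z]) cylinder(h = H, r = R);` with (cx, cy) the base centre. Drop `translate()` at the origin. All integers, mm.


translate([149, 149, 0]) cylinder(h = 23, r = 149);
translate([149, 149, 23]) cylinder(h = 115, r = 46);
translate([149, 149, 138]) cylinder(h = 23, r = 149);


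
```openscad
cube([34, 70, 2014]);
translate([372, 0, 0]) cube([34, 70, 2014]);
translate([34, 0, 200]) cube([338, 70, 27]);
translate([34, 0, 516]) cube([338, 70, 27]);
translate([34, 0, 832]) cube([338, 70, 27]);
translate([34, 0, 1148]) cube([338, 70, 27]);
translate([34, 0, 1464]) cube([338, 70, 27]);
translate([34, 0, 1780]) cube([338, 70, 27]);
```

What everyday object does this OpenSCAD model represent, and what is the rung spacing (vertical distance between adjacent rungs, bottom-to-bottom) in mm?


A ladder. The rung spacing is 316 mm.

Two tall 34×70 posts with 6 short bars between them — a ladder. Adjacent rungs sit at z = 200 and z = 516, so the spacing is 516 − 200 = 316 mm.


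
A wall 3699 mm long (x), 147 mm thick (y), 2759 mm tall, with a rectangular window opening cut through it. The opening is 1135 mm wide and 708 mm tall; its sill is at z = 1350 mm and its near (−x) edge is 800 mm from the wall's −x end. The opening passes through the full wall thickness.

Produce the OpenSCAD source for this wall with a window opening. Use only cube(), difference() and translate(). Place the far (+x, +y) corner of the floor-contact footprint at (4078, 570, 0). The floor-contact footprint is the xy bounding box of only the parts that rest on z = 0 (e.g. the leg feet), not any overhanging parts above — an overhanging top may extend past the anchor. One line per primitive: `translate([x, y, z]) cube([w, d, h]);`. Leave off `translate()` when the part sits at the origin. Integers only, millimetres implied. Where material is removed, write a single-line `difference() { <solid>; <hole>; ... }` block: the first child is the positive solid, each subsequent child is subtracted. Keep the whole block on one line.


difference() { translate([379, 423, 0]) cube([3699, 147, 2759]); translate([1179, 423, 1350]) cube([1135, 147, 708]); }


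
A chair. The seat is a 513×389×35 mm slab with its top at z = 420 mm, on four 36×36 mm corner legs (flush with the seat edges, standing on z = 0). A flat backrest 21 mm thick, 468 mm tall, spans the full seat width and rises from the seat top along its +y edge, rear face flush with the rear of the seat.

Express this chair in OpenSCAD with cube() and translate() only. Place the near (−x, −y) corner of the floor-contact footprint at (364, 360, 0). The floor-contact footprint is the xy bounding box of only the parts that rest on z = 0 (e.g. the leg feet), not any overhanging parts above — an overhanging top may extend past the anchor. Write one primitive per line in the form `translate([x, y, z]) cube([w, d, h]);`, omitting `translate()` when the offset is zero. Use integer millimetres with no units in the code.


// leg_h = 420 - 35 = 385
translate([364, 360, 385]) cube([513, 389, 35]);
translate([364, 360, 0]) cube([36, 36, 385]);
translate([841, 360, 0]) cube([36, 36, 385]);
translate([364, 713, 0]) cube([36, 36, 385]);
translate([841, 713, 0]) cube([36, 36, 385]);
translate([364, 728, 420]) cube([513, 21, 468]);


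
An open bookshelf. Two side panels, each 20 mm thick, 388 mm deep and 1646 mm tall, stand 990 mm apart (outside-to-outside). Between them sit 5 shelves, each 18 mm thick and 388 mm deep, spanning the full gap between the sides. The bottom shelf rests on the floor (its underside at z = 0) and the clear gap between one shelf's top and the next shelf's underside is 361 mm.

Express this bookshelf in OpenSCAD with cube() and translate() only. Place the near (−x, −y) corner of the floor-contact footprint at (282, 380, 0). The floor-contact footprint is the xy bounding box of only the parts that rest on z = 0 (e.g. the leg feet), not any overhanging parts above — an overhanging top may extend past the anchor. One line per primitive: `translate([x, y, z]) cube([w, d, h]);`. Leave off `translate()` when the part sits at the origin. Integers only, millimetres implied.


translate([282, 380, 0]) cube([20, 388, 1646]);
translate([1252, 380, 0]) cube([20, 388, 1646]);
translate([302, 380, 0]) cube([950, 388, 18]);
translate([302, 380, 379]) cube([950, 388, 18]);
translate([302, 380, 758]) cube([950, 388, 18]);
translate([302, 380, 1137]) cube([950, 388, 18]);
translate([302, 380, 1516]) cube([950, 388, 18]);


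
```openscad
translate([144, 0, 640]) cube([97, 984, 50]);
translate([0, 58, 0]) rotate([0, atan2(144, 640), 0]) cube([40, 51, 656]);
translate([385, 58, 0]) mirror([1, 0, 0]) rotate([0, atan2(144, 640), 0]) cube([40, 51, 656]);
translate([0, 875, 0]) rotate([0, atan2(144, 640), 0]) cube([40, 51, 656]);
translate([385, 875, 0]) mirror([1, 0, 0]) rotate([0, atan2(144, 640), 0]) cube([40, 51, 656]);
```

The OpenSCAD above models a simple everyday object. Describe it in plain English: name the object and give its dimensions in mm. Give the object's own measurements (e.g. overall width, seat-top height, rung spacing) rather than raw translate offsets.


A sawhorse. A 97×984×50 mm beam (x, y, z) sits on two A-frame leg pairs. Each pair is two raked legs of 40×51 mm section (51 mm along y) splaying symmetrically in x. Each leg rises 640 mm vertically over 144 mm of horizontal reach and is 656 mm long along its own axis. Every leg's outer bottom edge rests on the floor and its outer top edge meets a bottom edge of the beam — the left legs (tilting toward +x) meet the beam's −x bottom edge, the right legs (their mirror images, tilting toward −x) meet its +x bottom edge — so the leg tops tuck under the beam, the beam's underside is 640 mm above the floor, and the feet are 385 mm apart outside-to-outside with the beam centred between them. The two leg pairs are set in 58 mm from either end of the beam.


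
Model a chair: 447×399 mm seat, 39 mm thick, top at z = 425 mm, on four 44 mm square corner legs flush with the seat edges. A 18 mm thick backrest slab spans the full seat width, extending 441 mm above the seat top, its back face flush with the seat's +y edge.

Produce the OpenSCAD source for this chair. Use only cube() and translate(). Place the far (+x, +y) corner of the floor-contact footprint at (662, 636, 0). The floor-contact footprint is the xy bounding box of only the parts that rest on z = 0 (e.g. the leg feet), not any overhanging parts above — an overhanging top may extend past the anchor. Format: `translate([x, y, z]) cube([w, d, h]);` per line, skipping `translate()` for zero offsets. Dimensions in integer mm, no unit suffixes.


translate([215, 237, 386]) cube([447, 399, 39]);
translate([215, 237, 0]) cube([44, 44, 386]);
translate([618, 237, 0]) cube([44, 44, 386]);
translate([215, 592, 0]) cube([44, 44, 386]);
translate([618, 592, 0]) cube([44, 44, 386]);
translate([215, 618, 425]) cube([447, 18, 441]);


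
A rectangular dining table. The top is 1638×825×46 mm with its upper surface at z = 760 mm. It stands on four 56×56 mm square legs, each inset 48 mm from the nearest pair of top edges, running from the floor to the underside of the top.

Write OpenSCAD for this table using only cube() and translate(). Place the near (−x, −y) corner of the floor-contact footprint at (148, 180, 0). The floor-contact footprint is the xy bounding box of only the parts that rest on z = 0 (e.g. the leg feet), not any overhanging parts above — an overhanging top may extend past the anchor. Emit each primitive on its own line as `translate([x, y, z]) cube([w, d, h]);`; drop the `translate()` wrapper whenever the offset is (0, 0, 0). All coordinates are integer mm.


translate([100, 132, 714]) cube([1638, 825, 46]);
translate([148, 180, 0]) cube([56, 56, 714]);
translate([1634, 180, 0]) cube([56, 56, 714]);
translate([148, 853, 0]) cube([56, 56, 714]);
translate([1634, 853, 0]) cube([56, 56, 714]);


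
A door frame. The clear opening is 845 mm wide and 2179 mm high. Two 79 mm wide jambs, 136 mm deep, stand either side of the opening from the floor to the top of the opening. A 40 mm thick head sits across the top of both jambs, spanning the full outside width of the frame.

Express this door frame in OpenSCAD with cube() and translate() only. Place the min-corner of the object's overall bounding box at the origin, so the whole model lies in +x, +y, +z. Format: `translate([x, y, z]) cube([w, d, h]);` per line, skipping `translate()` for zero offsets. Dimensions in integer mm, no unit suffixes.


cube([79, 136, 2179]);
translate([924, 0, 0]) cube([79, 136, 2179]);
translate([0, 0, 2179]) cube([1003, 136, 40]);


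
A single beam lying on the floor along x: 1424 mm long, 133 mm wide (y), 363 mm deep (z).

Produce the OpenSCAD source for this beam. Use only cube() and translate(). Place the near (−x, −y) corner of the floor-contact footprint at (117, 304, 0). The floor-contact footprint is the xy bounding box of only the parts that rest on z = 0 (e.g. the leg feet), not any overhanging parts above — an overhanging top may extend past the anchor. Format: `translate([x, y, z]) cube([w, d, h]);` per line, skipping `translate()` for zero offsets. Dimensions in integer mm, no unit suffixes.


translate([117, 304, 0]) cube([1424, 133, 363]);


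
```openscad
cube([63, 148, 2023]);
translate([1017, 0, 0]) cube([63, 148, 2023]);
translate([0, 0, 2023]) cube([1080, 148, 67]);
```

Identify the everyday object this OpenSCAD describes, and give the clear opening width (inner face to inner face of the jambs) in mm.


A door frame. The clear opening width is 954 mm.

Two 2023 mm tall posts with a header on top — a door frame. The left jamb is 63 mm wide at x = 0; the right jamb starts at x = 1017. The clear opening is 1017 − 63 = 954 mm.


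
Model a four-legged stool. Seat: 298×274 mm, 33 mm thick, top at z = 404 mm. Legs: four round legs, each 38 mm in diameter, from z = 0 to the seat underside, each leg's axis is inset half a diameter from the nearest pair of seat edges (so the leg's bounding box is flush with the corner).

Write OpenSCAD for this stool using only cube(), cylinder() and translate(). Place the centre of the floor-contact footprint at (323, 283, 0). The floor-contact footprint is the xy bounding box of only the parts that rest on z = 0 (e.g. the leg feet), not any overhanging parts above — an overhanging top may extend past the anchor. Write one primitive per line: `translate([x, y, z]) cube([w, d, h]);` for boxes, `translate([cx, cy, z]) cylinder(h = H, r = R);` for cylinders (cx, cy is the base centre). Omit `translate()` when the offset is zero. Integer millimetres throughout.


// leg_h = 404 - 33 = 371
translate([174, 146, 371]) cube([298, 274, 33]);
translate([193, 165, 0]) cylinder(h = 371, r = 19);
translate([453, 165, 0]) cylinder(h = 371, r = 19);
translate([193, 401, 0]) cylinder(h = 371, r = 19);
translate([453, 401, 0]) cylinder(h = 371, r = 19);


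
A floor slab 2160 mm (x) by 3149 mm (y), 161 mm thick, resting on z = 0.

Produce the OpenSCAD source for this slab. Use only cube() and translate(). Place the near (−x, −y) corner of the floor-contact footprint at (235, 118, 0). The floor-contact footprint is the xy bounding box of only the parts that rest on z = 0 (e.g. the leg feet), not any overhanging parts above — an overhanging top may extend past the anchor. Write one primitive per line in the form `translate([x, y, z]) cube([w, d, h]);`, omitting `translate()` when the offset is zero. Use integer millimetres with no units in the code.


translate([235, 118, 0]) cube([2160, 3149, 161]);


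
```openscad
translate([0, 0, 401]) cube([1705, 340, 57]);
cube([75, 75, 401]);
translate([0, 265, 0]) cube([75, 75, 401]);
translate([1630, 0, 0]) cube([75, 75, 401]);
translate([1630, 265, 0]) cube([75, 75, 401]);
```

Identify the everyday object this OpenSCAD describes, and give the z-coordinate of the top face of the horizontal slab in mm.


A bench. The seat-top height is 458 mm.

A long slab on four corner posts — a bench. The slab sits at z = 401 with thickness 57, so the top is 401 + 57 = 458 mm.


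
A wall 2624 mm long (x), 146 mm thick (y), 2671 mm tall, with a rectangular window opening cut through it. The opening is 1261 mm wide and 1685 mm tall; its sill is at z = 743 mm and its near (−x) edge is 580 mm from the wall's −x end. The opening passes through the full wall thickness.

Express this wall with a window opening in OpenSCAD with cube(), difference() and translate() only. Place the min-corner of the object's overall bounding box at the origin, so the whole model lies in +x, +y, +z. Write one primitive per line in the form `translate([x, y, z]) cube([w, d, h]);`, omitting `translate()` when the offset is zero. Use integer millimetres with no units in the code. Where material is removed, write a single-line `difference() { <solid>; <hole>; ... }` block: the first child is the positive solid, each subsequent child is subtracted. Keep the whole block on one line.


difference() { cube([2624, 146, 2671]); translate([580, 0, 743]) cube([1261, 146, 1685]); }


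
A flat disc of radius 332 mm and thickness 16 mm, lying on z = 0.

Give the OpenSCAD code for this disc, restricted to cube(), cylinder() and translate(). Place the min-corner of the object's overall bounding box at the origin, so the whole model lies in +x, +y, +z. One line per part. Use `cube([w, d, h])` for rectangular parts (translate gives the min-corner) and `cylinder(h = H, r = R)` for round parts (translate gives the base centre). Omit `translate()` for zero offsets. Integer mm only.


translate([332, 332, 0]) cylinder(h = 16, r = 332);


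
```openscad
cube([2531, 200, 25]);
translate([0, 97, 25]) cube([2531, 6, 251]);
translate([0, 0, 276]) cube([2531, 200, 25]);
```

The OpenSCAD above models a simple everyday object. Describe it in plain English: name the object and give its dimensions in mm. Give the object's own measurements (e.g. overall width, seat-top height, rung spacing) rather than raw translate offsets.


An I-beam lying along x, 2531 mm long. Overall section height 301 mm. Two flanges 200 mm wide (y) and 25 mm thick, one on the floor and one at the top; a web 6 mm thick runs between them, centred on the flange width.


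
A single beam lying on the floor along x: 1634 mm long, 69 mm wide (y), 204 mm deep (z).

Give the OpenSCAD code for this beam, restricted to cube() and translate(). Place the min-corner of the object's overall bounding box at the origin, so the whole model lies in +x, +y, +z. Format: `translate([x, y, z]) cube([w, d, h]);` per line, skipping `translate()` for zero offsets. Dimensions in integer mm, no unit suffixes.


cube([1634, 69, 204]);


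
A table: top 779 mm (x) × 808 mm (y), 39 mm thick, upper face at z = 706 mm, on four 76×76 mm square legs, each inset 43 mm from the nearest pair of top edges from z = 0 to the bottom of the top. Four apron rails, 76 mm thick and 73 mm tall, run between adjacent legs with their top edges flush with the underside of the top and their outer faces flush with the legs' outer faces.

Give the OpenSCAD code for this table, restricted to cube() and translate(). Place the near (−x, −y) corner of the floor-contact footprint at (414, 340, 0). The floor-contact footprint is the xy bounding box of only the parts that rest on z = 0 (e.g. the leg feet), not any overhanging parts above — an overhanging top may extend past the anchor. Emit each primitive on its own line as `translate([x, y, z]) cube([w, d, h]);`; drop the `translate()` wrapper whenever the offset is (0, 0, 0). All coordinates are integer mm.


translate([371, 297, 667]) cube([779, 808, 39]);
translate([414, 340, 0]) cube([76, 76, 667]);
translate([1031, 340, 0]) cube([76, 76, 667]);
translate([414, 986, 0]) cube([76, 76, 667]);
translate([1031, 986, 0]) cube([76, 76, 667]);
translate([490, 340, 594]) cube([541, 76, 73]);
translate([490, 986, 594]) cube([541, 76, 73]);
translate([414, 416, 594]) cube([76, 570, 73]);
translate([1031, 416, 594]) cube([76, 570, 73]);


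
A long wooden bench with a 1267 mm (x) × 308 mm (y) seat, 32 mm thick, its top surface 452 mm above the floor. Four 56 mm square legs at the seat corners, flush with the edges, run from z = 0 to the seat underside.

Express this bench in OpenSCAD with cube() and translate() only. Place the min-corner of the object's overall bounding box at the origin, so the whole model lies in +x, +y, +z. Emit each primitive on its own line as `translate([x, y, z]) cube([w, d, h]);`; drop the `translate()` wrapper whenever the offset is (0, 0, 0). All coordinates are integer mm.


// leg_h = 452 − 32 = 420
translate([0, 0, 420]) cube([1267, 308, 32]);
cube([56, 56, 420]);
translate([0, 252, 0]) cube([56, 56, 420]);
translate([1211, 0, 0]) cube([56, 56, 420]);
translate([1211, 252, 0]) cube([56, 56, 420]);


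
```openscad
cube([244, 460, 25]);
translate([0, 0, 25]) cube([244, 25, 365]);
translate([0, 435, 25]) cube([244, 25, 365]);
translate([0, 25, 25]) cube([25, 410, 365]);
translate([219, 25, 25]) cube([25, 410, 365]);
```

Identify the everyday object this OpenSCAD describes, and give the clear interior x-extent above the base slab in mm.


An open box. The internal width is 194 mm.

A 244×460 base slab with four walls standing on it — an open box. The base is 244 mm wide and the walls are 25 mm thick, so the internal width is 244 − 2 × 25 = 194 mm.


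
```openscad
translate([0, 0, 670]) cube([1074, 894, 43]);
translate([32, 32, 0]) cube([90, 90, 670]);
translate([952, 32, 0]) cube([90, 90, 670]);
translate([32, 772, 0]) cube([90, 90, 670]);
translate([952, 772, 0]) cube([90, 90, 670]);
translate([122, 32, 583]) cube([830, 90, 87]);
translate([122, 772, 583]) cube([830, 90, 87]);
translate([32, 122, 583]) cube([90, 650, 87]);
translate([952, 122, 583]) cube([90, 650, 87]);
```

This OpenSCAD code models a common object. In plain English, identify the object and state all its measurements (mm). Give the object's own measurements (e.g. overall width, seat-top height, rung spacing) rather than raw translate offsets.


A rectangular dining table. The top is 1074×894×43 mm with its upper surface at z = 713 mm. It stands on four 90×90 mm square legs, each inset 32 mm from the nearest pair of top edges, running from the floor to the underside of the top. Four apron rails, 90 mm thick and 87 mm tall, run between adjacent legs with their top edges flush with the underside of the top and their outer faces flush with the legs' outer faces.


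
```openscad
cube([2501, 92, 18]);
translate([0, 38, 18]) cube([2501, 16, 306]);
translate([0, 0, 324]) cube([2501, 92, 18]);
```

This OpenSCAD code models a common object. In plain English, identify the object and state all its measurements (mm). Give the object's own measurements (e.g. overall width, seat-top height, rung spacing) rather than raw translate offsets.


An I-beam lying along x, 2501 mm long. Overall section height 342 mm. Two flanges 92 mm wide (y) and 18 mm thick, one on the floor and one at the top; a web 16 mm thick runs between them, centred on the flange width.


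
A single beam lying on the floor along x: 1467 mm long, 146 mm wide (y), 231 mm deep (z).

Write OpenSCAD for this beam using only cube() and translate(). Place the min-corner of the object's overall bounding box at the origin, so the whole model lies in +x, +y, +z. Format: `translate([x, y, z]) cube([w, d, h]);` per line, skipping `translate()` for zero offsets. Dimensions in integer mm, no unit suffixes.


cube([1467, 146, 231]);


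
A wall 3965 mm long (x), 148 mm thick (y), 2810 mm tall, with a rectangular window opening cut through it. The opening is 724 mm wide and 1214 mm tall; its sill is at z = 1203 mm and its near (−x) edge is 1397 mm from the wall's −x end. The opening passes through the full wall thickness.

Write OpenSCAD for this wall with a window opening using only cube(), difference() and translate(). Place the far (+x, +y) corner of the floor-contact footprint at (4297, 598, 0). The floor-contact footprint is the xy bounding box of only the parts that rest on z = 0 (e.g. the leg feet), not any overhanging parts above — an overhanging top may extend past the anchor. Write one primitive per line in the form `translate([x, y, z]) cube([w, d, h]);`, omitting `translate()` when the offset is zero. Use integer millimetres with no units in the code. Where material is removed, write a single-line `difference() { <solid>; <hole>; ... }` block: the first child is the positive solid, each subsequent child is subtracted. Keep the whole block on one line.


difference() { translate([332, 450, 0]) cube([3965, 148, 2810]); translate([1729, 450, 1203]) cube([724, 148, 1214]); }


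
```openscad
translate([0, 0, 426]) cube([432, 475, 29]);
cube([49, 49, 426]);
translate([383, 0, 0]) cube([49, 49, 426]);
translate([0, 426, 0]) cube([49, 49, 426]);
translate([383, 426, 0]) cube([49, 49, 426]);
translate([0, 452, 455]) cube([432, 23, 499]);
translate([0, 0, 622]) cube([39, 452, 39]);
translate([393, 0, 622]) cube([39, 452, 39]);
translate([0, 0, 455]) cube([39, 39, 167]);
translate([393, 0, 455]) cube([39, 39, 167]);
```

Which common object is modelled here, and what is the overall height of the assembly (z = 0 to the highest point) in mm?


A chair. The overall height is 954 mm.

A slab on four corner posts with a tall panel at the back — a chair. The seat slab sits at z = 426 with thickness 29, and the 499 mm backrest starts at the seat top, so the overall height is 426 + 29 + 499 = 954 mm.


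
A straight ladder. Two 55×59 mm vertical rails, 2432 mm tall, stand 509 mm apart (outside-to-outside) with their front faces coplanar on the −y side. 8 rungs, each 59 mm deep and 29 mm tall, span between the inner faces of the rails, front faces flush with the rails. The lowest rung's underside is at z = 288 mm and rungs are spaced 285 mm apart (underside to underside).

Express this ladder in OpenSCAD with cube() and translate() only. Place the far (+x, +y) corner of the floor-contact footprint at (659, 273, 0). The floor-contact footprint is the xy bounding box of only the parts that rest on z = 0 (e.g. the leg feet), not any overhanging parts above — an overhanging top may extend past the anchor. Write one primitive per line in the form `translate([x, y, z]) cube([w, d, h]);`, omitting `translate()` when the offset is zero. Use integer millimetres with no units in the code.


// rung span = 509 - 2*55 = 399
// rung[k] z = 288 + k*285
translate([150, 214, 0]) cube([55, 59, 2432]);
translate([604, 214, 0]) cube([55, 59, 2432]);
translate([205, 214, 288]) cube([399, 59, 29]);
translate([205, 214, 573]) cube([399, 59, 29]);
translate([205, 214, 858]) cube([399, 59, 29]);
translate([205, 214, 1143]) cube([399, 59, 29]);
translate([205, 214, 1428]) cube([399, 59, 29]);
translate([205, 214, 1713]) cube([399, 59, 29]);
translate([205, 214, 1998]) cube([399, 59, 29]);
translate([205, 214, 2283]) cube([399, 59, 29]);


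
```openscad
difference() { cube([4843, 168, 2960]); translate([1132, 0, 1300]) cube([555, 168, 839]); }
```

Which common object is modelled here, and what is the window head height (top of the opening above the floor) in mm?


A wall with a window opening. The window head height is 2139 mm.

A wall with a rectangular opening subtracted — a window. Sill at z = 1300, opening 839 mm tall, so the head is at 1300 + 839 = 2139 mm.


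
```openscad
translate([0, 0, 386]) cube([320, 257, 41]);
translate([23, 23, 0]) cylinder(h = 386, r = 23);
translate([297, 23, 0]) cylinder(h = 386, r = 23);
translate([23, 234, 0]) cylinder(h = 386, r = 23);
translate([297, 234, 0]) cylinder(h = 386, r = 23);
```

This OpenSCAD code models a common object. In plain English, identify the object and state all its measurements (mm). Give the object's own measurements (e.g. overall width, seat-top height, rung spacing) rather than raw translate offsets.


A four-legged stool. The seat is a 320×257×41 mm slab whose top surface is at z = 427 mm; four round legs, each 46 mm in diameter, run from the floor (z = 0) to the underside of the seat, each leg's axis is inset half a diameter from the nearest pair of seat edges (so the leg's bounding box is flush with the corner).


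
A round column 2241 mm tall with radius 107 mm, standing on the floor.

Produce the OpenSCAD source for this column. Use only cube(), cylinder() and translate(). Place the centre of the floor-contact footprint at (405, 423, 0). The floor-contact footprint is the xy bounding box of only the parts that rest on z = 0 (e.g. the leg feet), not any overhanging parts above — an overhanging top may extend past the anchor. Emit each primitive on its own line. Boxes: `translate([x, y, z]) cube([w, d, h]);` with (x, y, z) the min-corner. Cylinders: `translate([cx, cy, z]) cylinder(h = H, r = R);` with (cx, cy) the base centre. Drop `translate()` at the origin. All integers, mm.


translate([405, 423, 0]) cylinder(h = 2241, r = 107);


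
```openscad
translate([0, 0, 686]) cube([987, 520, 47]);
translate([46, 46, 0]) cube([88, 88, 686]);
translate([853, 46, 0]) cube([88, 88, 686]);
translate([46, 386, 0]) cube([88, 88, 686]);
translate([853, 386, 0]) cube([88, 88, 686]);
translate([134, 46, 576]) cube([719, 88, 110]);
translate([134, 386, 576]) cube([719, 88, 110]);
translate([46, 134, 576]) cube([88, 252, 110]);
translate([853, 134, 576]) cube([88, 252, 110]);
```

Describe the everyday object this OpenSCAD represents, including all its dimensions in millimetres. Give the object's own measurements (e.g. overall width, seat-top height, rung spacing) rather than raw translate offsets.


A table: top 987 mm (x) × 520 mm (y), 47 mm thick, upper face at z = 733 mm, on four 88×88 mm square legs, each inset 46 mm from the nearest pair of top edges from z = 0 to the bottom of the top. Four apron rails, 88 mm thick and 110 mm tall, run between adjacent legs with their top edges flush with the underside of the top and their outer faces flush with the legs' outer faces.


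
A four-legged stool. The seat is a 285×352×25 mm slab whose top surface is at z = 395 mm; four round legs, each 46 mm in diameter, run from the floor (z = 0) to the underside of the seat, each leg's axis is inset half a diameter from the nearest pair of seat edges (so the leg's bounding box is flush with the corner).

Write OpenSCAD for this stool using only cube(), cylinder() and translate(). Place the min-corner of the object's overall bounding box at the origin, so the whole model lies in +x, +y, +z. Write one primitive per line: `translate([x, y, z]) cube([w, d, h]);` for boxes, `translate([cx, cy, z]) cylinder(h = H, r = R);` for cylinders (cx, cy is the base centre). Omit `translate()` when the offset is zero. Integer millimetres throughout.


translate([0, 0, 370]) cube([285, 352, 25]);
translate([23, 23, 0]) cylinder(h = 370, r = 23);
translate([262, 23, 0]) cylinder(h = 370, r = 23);
translate([23, 329, 0]) cylinder(h = 370, r = 23);
translate([262, 329, 0]) cylinder(h = 370, r = 23);


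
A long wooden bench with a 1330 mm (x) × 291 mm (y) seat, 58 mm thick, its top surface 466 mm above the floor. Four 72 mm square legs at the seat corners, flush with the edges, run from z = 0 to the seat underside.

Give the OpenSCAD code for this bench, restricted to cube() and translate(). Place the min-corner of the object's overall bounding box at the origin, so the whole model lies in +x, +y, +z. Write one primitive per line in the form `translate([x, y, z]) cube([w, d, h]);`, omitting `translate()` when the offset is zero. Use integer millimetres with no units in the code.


// leg_h = 466 − 58 = 408
translate([0, 0, 408]) cube([1330, 291, 58]);
cube([72, 72, 408]);
translate([0, 219, 0]) cube([72, 72, 408]);
translate([1258, 0, 0]) cube([72, 72, 408]);
translate([1258, 219, 0]) cube([72, 72, 408]);


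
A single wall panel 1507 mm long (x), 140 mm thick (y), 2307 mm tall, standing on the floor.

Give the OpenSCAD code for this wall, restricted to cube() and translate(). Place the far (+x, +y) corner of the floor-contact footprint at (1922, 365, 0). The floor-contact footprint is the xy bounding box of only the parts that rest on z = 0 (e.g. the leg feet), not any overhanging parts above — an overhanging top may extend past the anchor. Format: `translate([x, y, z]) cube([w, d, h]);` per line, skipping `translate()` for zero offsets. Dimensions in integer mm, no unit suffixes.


translate([415, 225, 0]) cube([1507, 140, 2307]);


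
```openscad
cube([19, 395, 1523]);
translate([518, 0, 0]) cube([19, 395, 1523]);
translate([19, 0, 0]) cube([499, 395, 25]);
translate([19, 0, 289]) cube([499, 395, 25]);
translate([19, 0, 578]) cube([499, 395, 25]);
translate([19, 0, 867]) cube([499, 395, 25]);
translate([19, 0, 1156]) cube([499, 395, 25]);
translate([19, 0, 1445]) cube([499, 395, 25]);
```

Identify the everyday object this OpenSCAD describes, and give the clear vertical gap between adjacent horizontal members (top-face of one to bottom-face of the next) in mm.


A bookshelf. The clear shelf gap is 264 mm.

Two tall side panels with 6 horizontal boards between them — a bookshelf. The first two shelf undersides are at z = 0 and z = 289; with shelf thickness 25, the clear gap is 289 − 0 − 25 = 264 mm.


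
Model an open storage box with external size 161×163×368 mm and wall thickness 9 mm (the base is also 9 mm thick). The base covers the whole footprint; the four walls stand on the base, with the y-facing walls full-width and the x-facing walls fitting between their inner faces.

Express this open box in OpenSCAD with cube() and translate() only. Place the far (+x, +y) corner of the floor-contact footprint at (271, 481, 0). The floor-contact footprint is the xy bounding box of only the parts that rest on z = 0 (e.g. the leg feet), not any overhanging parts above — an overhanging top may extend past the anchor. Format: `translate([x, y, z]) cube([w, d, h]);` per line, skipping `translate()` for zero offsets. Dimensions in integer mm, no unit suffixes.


translate([110, 318, 0]) cube([161, 163, 9]);
translate([110, 318, 9]) cube([161, 9, 359]);
translate([110, 472, 9]) cube([161, 9, 359]);
translate([110, 327, 9]) cube([9, 145, 359]);
translate([262, 327, 9]) cube([9, 145, 359]);


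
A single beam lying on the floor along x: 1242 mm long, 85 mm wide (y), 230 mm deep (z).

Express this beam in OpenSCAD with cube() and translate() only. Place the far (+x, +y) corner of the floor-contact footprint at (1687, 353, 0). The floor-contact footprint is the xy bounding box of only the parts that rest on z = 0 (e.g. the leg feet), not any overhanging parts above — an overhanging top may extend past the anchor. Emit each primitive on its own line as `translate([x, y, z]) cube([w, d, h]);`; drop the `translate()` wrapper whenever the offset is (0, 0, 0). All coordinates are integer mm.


translate([445, 268, 0]) cube([1242, 85, 230]);


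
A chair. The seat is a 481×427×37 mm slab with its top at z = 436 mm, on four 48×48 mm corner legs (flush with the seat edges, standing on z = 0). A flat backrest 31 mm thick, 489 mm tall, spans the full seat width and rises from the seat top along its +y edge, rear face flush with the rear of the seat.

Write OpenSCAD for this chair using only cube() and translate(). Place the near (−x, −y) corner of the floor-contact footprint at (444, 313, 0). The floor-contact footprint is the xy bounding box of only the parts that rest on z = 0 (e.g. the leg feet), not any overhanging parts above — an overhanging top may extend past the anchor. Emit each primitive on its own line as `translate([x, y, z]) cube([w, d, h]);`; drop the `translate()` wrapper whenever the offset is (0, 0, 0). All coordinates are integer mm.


translate([444, 313, 399]) cube([481, 427, 37]);
translate([444, 313, 0]) cube([48, 48, 399]);
translate([877, 313, 0]) cube([48, 48, 399]);
translate([444, 692, 0]) cube([48, 48, 399]);
translate([877, 692, 0]) cube([48, 48, 399]);
translate([444, 709, 436]) cube([481, 31, 489]);


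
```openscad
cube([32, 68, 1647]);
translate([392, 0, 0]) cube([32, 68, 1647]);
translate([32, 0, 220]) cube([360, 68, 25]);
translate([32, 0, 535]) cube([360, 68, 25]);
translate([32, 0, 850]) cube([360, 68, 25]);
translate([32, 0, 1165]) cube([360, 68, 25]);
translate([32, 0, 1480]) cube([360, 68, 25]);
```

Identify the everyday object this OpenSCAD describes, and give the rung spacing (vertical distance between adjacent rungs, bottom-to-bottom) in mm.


A ladder. The rung spacing is 315 mm.

Two tall 32×68 posts with 5 short bars between them — a ladder. Adjacent rungs sit at z = 220 and z = 535, so the spacing is 535 − 220 = 315 mm.


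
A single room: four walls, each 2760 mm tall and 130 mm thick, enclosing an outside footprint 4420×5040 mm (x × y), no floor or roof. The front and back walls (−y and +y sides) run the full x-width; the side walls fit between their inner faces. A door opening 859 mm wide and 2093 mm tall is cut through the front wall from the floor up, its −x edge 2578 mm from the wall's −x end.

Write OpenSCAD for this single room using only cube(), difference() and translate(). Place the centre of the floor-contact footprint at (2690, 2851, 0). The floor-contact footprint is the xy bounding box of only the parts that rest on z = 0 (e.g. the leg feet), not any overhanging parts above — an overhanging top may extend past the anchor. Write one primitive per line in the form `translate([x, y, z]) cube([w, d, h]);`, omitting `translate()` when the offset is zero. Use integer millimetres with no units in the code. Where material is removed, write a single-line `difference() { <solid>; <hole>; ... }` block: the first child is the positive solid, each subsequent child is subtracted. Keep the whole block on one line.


difference() { translate([480, 331, 0]) cube([4420, 130, 2760]); translate([3058, 331, 0]) cube([859, 130, 2093]); }
translate([480, 5241, 0]) cube([4420, 130, 2760]);
translate([480, 461, 0]) cube([130, 4780, 2760]);
translate([4770, 461, 0]) cube([130, 4780, 2760]);


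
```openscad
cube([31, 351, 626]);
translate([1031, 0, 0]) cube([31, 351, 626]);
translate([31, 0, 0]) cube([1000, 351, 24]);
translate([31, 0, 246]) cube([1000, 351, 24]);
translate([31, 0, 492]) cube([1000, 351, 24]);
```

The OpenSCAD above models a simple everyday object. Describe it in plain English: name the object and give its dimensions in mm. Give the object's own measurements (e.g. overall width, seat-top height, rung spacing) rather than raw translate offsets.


An open bookshelf. Two side panels, each 31 mm thick, 351 mm deep and 626 mm tall, stand 1062 mm apart (outside-to-outside). Between them sit 3 shelves, each 24 mm thick and 351 mm deep, spanning the full gap between the sides. The bottom shelf rests on the floor (its underside at z = 0) and the clear gap between one shelf's top and the next shelf's underside is 222 mm.


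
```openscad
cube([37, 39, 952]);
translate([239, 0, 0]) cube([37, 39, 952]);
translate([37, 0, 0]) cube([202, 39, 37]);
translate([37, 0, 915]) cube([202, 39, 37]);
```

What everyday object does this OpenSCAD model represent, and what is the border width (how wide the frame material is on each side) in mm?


A picture frame. The border width is 37 mm.

Four thin pieces enclosing a rectangular opening — a picture frame. The two full-height stiles are 952 mm tall; the top rail sits at z = 915 and is 37 mm tall, so the border above the opening is 952 − 915 = 37 mm, matching the stile x-width.


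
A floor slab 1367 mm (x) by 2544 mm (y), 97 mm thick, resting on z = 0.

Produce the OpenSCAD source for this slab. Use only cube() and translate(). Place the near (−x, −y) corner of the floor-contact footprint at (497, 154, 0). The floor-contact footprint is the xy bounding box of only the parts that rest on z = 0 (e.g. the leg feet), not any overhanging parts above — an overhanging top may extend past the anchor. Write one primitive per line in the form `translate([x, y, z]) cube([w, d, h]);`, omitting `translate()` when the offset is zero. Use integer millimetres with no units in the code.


translate([497, 154, 0]) cube([1367, 2544, 97]);


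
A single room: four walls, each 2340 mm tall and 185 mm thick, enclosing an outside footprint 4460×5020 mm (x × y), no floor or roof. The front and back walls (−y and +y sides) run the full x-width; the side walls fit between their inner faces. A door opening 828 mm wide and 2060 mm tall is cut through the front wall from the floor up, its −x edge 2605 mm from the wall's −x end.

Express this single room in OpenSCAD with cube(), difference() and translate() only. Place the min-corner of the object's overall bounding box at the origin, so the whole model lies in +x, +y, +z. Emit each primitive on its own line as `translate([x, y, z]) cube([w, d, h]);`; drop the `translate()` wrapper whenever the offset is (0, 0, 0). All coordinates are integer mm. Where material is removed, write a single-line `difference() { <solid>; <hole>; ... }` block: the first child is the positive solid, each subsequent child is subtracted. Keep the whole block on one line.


difference() { cube([4460, 185, 2340]); translate([2605, 0, 0]) cube([828, 185, 2060]); }
translate([0, 4835, 0]) cube([4460, 185, 2340]);
translate([0, 185, 0]) cube([185, 4650, 2340]);
translate([4275, 185, 0]) cube([185, 4650, 2340]);
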